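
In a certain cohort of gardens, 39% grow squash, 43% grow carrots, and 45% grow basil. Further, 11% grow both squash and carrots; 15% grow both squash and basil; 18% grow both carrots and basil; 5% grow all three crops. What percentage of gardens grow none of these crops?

12%

Inclusion–exclusion gives
P(at least one) = 39 + 43 + 45 − 11 − 15 − 18 + 5 = 88%
P(none) = 100% − 88% = 12%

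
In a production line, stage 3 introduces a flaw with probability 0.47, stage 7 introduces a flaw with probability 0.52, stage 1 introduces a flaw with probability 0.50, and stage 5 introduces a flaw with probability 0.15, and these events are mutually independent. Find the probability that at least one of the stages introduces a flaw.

P(none) = (1 − 0.47) × (1 − 0.52) × (1 − 0.50) × (1 − 0.15) = 0.53 × 0.48 × 0.50 × 0.85 = 0.10812
P(at least one) = 1 − 0.10812 = 0.89188

0.89188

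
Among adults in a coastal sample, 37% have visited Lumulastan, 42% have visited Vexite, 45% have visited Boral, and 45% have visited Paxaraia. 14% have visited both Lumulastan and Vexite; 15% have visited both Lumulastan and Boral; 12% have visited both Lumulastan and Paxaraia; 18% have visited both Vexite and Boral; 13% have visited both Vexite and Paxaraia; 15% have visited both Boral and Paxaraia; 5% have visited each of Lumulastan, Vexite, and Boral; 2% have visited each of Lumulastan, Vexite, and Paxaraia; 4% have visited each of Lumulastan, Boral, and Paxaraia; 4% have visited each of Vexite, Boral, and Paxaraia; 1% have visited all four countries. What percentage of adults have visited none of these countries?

4%

P(≥1) = 37 + 42 + 45 + 45 − 14 − 15 − 12 − 18 − 13 − 15 + 5 + 2 + 4 + 4 − 1 = 96%
P(none) = 100% − 96% = 4%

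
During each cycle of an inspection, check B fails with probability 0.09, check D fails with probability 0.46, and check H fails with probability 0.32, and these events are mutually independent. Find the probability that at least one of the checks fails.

P(none) = (1 − 0.09) × (1 − 0.46) × (1 − 0.32) = 0.91 × 0.54 × 0.68 = 0.334152
P(at least one) = 1 − 0.334152 = 0.665848

0.665848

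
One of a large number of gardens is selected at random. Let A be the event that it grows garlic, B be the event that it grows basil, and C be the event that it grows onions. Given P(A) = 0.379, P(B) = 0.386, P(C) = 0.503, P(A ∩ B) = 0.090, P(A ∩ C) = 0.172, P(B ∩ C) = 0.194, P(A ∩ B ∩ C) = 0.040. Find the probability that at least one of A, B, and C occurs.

0.852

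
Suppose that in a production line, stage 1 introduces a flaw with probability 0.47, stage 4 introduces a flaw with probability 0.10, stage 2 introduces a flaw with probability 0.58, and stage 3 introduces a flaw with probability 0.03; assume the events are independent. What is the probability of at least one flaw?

Since the events are independent, P(none) is the product of the individual non-occurrence probabilities.
P(none) = (1 − 0.47) × (1 − 0.10) × (1 − 0.58) × (1 − 0.03) = 0.53 × 0.90 × 0.42 × 0.97 = 0.1943298
P(at least one) = 1 − 0.1943298 = 0.8056702

0.8056702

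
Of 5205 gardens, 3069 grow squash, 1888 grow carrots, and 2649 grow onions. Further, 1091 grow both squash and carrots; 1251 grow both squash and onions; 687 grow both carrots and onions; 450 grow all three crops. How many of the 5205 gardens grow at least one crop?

5027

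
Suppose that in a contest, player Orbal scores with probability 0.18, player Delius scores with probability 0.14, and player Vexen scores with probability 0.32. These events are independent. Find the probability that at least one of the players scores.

P(none) = (1 − 0.18) × (1 − 0.14) × (1 − 0.32) = 0.82 × 0.86 × 0.68 = 0.479536
P(at least one) = 1 − 0.479536 = 0.520464

0.520464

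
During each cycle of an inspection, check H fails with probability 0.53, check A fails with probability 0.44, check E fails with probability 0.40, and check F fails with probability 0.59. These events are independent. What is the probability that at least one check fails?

0.9352528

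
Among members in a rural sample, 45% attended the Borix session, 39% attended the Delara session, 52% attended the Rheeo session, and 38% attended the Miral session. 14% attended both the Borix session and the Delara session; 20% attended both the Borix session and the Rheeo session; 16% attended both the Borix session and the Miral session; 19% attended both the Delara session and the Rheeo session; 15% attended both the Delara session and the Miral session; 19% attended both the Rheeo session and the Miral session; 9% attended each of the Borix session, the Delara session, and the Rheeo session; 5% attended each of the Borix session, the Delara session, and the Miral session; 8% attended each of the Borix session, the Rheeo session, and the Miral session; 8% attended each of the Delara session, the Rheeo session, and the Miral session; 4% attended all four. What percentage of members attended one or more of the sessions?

Using inclusion–exclusion:
P(≥1) = 45 + 39 + 52 + 38 − 14 − 20 − 16 − 19 − 15 − 19 + 9 + 5 + 8 + 8 − 4 = 97%

97%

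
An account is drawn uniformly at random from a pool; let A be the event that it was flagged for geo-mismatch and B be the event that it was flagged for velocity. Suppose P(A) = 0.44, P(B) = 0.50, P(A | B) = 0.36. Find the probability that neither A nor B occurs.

0.24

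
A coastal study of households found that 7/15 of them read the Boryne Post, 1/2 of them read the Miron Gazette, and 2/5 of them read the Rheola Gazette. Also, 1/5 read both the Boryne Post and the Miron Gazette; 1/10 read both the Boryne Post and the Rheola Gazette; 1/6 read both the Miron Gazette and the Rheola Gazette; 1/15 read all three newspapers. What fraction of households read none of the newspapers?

1/30

By inclusion–exclusion:
P(at least one) = 7/15 + 1/2 + 2/5 − 1/5 − 1/10 − 1/6 + 1/15 = 29/30
P(none) = 1 − 29/30 = 1/30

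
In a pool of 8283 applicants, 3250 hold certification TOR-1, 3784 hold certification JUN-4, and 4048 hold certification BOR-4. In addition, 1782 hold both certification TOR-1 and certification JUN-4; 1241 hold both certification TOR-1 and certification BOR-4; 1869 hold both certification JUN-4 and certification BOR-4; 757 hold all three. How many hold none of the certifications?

Inclusion–exclusion gives
|at least one| = 3250 + 3784 + 4048 − 1782 − 1241 − 1869 + 757 = 6947
None: 8283 − 6947 = 1336

1336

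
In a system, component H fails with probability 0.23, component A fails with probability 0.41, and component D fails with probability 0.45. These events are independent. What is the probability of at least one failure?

0.750135

P(none) = (1 − 0.23) × (1 − 0.41) × (1 − 0.45) = 0.77 × 0.59 × 0.55 = 0.249865
P(at least one) = 1 − 0.249865 = 0.750135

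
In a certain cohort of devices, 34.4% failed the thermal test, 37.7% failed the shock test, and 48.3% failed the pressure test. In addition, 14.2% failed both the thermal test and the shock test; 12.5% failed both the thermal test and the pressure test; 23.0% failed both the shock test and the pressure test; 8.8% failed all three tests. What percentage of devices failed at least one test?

79.5%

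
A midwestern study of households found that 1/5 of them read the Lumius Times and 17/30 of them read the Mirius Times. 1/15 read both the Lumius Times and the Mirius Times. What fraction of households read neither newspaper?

P(≥1) = 1/5 + 17/30 − 1/15 = 7/10
P(none) = 1 − 7/10 = 3/10

3/10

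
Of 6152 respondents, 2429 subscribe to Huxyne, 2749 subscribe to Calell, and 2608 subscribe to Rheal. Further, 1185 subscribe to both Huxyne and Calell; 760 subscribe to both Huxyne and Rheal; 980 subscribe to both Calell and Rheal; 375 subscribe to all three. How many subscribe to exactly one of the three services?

|exactly one| = 2429 + 2749 + 2608 − 2·1185 − 2·760 − 2·980 + 3·375 = 3061

3061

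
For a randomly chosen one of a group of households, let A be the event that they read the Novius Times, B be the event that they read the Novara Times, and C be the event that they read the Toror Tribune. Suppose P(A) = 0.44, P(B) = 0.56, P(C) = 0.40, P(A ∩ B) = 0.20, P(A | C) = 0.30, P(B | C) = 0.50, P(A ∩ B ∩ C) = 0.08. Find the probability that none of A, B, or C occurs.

P(A ∩ C) = P(C)·P(A|C) = 0.40 × 0.30 = 0.12
P(B ∩ C) = P(C)·P(B|C) = 0.40 × 0.50 = 0.20
Inclusion–exclusion gives
P(A ∪ B ∪ C) = 0.44 + 0.56 + 0.40 − 0.20 − 0.12 − 0.20 + 0.08 = 0.96
P(none) = 1 − 0.96 = 0.04

0.04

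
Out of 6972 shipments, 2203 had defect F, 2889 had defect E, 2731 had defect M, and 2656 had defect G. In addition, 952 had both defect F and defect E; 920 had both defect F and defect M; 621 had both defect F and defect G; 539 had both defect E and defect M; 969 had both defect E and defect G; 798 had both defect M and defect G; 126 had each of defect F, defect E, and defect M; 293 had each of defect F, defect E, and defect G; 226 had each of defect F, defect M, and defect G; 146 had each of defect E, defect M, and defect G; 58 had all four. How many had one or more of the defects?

Apply inclusion-exclusion:
|union| = 2203 + 2889 + 2731 + 2656 − 952 − 920 − 621 − 539 − 969 − 798 + 126 + 293 + 226 + 146 − 58 = 6413

6413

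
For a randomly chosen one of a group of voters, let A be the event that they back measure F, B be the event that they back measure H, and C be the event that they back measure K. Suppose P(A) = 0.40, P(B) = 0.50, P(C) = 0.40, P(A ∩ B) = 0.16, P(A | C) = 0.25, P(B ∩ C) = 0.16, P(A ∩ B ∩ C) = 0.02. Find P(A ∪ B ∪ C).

P(A ∩ C) = P(C)·P(A|C) = 0.40 × 0.25 = 0.10
By inclusion-exclusion,
P(A ∪ B ∪ C) = 0.40 + 0.50 + 0.40 − 0.16 − 0.10 − 0.16 + 0.02 = 0.90

0.90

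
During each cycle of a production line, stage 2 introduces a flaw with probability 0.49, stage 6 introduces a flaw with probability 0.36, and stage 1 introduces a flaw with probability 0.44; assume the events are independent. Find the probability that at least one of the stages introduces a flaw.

0.817216

P(none) = (1 − 0.49) × (1 − 0.36) × (1 − 0.44) = 0.51 × 0.64 × 0.56 = 0.182784
P(at least one) = 1 − 0.182784 = 0.817216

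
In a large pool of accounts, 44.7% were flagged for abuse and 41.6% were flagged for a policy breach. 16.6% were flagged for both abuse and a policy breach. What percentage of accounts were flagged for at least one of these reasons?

69.7%

By inclusion-exclusion,
P(at least one) = 44.7 + 41.6 − 16.6 = 69.7%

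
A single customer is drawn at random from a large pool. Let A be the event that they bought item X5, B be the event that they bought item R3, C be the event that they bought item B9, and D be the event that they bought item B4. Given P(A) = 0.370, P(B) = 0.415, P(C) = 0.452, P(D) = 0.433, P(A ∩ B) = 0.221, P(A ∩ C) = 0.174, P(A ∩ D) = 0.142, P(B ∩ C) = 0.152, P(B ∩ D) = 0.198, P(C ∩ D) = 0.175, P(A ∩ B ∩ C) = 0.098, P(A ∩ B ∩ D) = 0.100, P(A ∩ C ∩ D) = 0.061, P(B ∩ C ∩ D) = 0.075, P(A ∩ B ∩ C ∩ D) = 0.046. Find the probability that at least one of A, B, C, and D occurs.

0.896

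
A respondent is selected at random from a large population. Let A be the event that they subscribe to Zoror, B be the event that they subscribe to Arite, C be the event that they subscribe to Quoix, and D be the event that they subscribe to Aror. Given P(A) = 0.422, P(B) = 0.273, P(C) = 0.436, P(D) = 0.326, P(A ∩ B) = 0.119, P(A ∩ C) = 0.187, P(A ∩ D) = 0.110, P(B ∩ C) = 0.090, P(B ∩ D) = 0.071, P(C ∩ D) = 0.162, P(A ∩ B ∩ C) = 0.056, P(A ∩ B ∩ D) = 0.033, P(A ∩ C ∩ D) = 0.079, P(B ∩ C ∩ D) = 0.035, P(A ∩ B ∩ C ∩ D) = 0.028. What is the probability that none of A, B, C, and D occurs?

0.107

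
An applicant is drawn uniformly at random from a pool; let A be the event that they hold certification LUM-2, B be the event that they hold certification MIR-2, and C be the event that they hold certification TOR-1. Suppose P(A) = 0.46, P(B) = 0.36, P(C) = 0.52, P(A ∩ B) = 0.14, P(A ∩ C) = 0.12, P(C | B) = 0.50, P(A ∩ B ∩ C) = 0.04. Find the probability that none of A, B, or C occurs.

P(B ∩ C) = P(B)·P(C|B) = 0.36 × 0.50 = 0.18
P(A ∪ B ∪ C) = 0.46 + 0.36 + 0.52 − 0.14 − 0.12 − 0.18 + 0.04 = 0.94
P(none) = 1 − 0.94 = 0.06

0.06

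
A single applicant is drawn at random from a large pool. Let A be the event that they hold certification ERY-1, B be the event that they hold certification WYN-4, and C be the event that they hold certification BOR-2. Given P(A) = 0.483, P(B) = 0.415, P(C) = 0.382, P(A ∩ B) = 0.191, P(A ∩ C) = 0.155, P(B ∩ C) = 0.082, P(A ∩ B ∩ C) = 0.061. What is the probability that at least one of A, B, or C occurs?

P(A ∪ B ∪ C) = 0.483 + 0.415 + 0.382 − 0.191 − 0.155 − 0.082 + 0.061 = 0.913

0.913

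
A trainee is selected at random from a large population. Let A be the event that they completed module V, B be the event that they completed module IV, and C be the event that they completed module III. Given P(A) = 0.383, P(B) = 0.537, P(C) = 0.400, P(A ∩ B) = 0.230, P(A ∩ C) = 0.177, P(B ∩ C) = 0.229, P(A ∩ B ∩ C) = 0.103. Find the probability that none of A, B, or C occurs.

Inclusion–exclusion gives
P(A ∪ B ∪ C) = 0.383 + 0.537 + 0.400 − 0.230 − 0.177 − 0.229 + 0.103 = 0.787
P(none) = 1 − 0.787 = 0.213

0.213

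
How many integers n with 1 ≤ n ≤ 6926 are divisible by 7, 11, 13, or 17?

2235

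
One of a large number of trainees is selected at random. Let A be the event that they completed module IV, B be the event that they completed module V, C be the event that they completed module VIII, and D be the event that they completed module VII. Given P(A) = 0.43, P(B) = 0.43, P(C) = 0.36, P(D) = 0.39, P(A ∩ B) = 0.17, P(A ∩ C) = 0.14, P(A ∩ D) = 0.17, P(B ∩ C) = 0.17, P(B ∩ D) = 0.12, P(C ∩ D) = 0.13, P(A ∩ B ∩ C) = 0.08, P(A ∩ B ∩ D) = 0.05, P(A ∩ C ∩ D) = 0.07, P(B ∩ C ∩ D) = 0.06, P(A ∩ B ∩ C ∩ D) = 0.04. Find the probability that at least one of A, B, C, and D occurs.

0.93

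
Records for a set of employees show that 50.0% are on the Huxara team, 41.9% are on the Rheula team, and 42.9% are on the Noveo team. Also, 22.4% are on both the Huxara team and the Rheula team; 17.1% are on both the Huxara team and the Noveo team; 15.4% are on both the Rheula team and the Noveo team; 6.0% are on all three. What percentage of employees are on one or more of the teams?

Apply inclusion-exclusion:
P(≥1) = 50.0 + 41.9 + 42.9 − 22.4 − 17.1 − 15.4 + 6.0 = 85.9%

85.9%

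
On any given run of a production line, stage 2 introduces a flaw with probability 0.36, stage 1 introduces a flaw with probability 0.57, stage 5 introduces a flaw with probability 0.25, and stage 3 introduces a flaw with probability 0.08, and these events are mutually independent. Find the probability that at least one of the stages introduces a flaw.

P(none) = (1 − 0.36) × (1 − 0.57) × (1 − 0.25) × (1 − 0.08) = 0.64 × 0.43 × 0.75 × 0.92 = 0.189888
P(at least one) = 1 − 0.189888 = 0.810112

0.810112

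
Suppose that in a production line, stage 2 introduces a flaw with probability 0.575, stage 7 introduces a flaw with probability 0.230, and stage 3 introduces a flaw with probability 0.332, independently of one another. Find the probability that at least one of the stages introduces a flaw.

0.781397

P(none) = (1 − 0.575) × (1 − 0.230) × (1 − 0.332) = 0.425 × 0.770 × 0.668 = 0.218603
P(at least one) = 1 − 0.218603 = 0.781397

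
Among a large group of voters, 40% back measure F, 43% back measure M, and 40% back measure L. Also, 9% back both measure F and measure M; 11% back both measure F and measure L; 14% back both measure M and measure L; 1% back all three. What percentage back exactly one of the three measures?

By inclusion–exclusion (exactly-one form):
P(exactly one) = 40 + 43 + 40 − 2·9 − 2·11 − 2·14 + 3·1 = 58%

58%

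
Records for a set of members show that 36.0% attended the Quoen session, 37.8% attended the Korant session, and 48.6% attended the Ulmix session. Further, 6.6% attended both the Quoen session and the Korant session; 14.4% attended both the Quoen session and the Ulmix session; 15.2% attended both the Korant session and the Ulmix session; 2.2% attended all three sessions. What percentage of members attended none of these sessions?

P(union) = 36.0 + 37.8 + 48.6 − 6.6 − 14.4 − 15.2 + 2.2 = 88.4%
P(none) = 100% − 88.4% = 11.6%

11.6%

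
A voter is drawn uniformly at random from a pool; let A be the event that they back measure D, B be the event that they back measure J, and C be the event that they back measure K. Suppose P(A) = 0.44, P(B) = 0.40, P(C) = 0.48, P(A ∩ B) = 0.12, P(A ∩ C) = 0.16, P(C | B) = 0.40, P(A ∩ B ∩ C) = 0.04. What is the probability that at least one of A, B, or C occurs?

0.92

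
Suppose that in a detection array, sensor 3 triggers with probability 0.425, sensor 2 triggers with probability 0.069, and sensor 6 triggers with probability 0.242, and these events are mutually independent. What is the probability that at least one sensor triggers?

0.59422365

Since the events are independent, P(none) is the product of the individual non-occurrence probabilities.
P(none) = (1 − 0.425) × (1 − 0.069) × (1 − 0.242) = 0.575 × 0.931 × 0.758 = 0.40577635
P(at least one) = 1 − 0.40577635 = 0.59422365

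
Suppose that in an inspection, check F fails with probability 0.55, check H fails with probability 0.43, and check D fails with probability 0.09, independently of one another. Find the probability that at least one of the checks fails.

0.766585

P(none) = (1 − 0.55) × (1 − 0.43) × (1 − 0.09) = 0.45 × 0.57 × 0.91 = 0.233415
P(at least one) = 1 − 0.233415 = 0.766585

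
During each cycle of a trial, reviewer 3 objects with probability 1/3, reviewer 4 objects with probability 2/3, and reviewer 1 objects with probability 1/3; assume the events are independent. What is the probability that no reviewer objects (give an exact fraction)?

Since the events are independent, P(none) is the product of the individual non-occurrence probabilities.
P(none) = (1 − 1/3) × (1 − 2/3) × (1 − 1/3) = 2/3 × 1/3 × 2/3 = 4/27

4/27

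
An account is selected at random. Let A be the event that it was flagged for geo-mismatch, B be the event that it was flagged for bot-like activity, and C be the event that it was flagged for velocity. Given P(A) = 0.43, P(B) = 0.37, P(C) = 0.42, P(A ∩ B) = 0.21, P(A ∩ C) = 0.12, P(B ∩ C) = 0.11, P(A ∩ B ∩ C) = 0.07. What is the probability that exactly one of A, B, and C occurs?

0.55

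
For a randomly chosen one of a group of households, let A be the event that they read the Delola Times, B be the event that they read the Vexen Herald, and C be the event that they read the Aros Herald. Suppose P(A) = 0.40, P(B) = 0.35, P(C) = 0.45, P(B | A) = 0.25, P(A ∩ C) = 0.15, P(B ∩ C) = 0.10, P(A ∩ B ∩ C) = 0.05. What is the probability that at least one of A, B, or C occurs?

P(A ∩ B) = P(A)·P(B|A) = 0.40 × 0.25 = 0.10
P(A ∪ B ∪ C) = 0.40 + 0.35 + 0.45 − 0.10 − 0.15 − 0.10 + 0.05 = 0.90

0.90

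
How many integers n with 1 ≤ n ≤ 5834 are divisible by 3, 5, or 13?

By inclusion-exclusion,
1944 + 1166 + 448 − 388 − 149 − 89 + 29 = 2961

2961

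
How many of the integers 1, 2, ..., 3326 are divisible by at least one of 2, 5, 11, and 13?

2209

By inclusion–exclusion:
1663 + 665 + 302 + 255 − 332 − 151 − 127 − 60 − 51 − 23 + 30 + 25 + 11 + 4 − 2 = 2209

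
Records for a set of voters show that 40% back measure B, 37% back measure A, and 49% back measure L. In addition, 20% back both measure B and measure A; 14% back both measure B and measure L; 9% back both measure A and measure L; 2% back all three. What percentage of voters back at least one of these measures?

85%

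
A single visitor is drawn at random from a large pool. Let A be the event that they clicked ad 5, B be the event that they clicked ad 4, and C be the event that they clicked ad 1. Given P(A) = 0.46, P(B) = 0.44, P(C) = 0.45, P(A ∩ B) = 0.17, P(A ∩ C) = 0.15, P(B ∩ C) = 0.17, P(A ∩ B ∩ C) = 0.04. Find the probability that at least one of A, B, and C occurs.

0.90

P(A ∪ B ∪ C) = 0.46 + 0.44 + 0.45 − 0.17 − 0.15 − 0.17 + 0.04 = 0.90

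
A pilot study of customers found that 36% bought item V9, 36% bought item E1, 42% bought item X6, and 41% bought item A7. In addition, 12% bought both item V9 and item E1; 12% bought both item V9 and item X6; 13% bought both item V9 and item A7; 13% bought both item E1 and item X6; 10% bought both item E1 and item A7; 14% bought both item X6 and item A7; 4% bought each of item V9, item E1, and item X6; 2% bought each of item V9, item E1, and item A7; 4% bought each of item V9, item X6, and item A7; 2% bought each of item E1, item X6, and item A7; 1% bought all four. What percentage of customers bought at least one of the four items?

92%

P(union) = 36 + 36 + 42 + 41 − 12 − 12 − 13 − 13 − 10 − 14 + 4 + 2 + 4 + 2 − 1 = 92%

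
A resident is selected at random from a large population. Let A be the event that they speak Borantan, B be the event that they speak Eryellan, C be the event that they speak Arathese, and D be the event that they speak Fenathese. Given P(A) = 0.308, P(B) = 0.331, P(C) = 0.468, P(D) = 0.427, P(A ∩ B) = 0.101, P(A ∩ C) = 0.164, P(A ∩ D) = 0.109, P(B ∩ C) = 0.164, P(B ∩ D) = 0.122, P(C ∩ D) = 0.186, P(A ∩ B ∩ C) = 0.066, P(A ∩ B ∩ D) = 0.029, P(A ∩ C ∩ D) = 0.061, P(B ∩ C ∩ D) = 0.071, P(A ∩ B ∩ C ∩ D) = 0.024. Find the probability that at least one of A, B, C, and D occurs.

0.891

Inclusion–exclusion gives
P(A ∪ B ∪ C ∪ D) = 0.308 + 0.331 + 0.468 + 0.427 − 0.101 − 0.164 − 0.109 − 0.164 − 0.122 − 0.186 + 0.066 + 0.029 + 0.061 + 0.071 − 0.024 = 0.891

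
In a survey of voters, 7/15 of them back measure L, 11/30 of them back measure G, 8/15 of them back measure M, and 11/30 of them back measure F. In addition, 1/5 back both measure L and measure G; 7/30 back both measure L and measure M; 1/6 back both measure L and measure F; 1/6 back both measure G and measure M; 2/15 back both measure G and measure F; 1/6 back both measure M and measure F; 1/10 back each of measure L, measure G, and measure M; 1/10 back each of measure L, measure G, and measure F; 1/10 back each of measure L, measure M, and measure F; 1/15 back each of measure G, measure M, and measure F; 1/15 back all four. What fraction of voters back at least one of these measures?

P(at least one) = 7/15 + 11/30 + 8/15 + 11/30 − 1/5 − 7/30 − 1/6 − 1/6 − 2/15 − 1/6 + 1/10 + 1/10 + 1/10 + 1/15 − 1/15 = 29/30

29/30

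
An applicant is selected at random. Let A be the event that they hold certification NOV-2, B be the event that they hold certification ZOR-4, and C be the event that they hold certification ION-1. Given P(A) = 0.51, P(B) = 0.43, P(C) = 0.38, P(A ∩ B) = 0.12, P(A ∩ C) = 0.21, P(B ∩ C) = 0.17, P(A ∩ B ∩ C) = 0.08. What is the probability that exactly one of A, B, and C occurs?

0.56

Using the inclusion–exclusion count for exactly one event:
P(exactly one) = 0.51 + 0.43 + 0.38 − 2·0.12 − 2·0.21 − 2·0.17 + 3·0.08 = 0.56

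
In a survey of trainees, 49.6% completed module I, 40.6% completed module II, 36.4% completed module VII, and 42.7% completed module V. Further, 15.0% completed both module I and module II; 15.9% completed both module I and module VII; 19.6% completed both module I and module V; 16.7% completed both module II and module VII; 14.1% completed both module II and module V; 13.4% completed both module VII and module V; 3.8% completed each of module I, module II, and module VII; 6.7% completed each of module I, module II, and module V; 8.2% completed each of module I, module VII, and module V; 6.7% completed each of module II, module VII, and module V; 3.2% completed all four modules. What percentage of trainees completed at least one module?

P(at least one) = 49.6 + 40.6 + 36.4 + 42.7 − 15.0 − 15.9 − 19.6 − 16.7 − 14.1 − 13.4 + 3.8 + 6.7 + 8.2 + 6.7 − 3.2 = 96.8%

96.8%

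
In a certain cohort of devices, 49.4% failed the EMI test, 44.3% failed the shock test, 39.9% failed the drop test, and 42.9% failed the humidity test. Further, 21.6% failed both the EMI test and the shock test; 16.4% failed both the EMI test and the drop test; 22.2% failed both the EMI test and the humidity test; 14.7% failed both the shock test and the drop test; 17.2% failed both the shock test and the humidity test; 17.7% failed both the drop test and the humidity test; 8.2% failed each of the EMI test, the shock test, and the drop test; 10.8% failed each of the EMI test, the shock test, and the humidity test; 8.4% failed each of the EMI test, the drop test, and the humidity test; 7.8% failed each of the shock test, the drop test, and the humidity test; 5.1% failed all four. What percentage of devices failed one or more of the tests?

By inclusion-exclusion,
P(≥1) = 49.4 + 44.3 + 39.9 + 42.9 − 21.6 − 16.4 − 22.2 − 14.7 − 17.2 − 17.7 + 8.2 + 10.8 + 8.4 + 7.8 − 5.1 = 96.8%

96.8%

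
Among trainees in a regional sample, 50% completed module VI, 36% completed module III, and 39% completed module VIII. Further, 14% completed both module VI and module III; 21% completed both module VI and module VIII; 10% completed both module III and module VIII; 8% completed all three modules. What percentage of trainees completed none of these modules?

P(union) = 50 + 36 + 39 − 14 − 21 − 10 + 8 = 88%
P(none) = 100% − 88% = 12%

12%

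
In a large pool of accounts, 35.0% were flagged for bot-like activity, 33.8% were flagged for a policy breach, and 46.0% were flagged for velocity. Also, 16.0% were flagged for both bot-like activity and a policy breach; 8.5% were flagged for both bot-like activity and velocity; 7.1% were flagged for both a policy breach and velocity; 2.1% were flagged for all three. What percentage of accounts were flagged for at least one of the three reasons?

85.3%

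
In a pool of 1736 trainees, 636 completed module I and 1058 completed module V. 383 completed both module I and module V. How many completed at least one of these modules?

Inclusion–exclusion gives
|at least one| = 636 + 1058 − 383 = 1311

1311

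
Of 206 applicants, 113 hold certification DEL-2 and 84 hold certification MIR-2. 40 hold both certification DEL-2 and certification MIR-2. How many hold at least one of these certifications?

Inclusion–exclusion gives
|union| = 113 + 84 − 40 = 157

157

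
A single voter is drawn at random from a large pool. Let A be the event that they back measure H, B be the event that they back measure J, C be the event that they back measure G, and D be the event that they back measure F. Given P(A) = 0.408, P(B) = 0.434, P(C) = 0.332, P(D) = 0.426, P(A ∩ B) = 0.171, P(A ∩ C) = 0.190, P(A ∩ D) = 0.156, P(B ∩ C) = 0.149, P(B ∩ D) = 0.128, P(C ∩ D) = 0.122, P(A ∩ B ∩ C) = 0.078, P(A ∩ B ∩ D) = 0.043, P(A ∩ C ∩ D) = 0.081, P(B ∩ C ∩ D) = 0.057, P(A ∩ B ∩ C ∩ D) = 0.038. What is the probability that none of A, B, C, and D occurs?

0.095

Inclusion–exclusion gives
P(A ∪ B ∪ C ∪ D) = 0.408 + 0.434 + 0.332 + 0.426 − 0.171 − 0.190 − 0.156 − 0.149 − 0.128 − 0.122 + 0.078 + 0.043 + 0.081 + 0.057 − 0.038 = 0.905
P(none) = 1 − 0.905 = 0.095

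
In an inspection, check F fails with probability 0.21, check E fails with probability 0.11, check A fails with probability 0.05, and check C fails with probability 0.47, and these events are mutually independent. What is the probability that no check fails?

P(none) = (1 − 0.21) × (1 − 0.11) × (1 − 0.05) × (1 − 0.47) = 0.79 × 0.89 × 0.95 × 0.53 = 0.35401085

0.35401085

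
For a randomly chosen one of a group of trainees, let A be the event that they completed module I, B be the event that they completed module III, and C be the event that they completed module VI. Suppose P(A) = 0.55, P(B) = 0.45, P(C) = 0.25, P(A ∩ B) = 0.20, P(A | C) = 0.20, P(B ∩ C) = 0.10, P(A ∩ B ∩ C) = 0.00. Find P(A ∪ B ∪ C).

0.90

P(A ∩ C) = P(C)·P(A|C) = 0.25 × 0.20 = 0.05
Inclusion–exclusion gives
P(A ∪ B ∪ C) = 0.55 + 0.45 + 0.25 − 0.20 − 0.05 − 0.10 + 0.00 = 0.90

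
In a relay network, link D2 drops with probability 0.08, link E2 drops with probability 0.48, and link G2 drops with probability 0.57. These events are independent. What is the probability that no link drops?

P(none) = (1 − 0.08) × (1 − 0.48) × (1 − 0.57) = 0.92 × 0.52 × 0.43 = 0.205712

0.205712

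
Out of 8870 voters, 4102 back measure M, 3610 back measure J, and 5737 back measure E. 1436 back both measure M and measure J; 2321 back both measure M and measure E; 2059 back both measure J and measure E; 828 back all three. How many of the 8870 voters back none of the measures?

409

Using inclusion–exclusion:
|union| = 4102 + 3610 + 5737 − 1436 − 2321 − 2059 + 828 = 8461
None: 8870 − 8461 = 409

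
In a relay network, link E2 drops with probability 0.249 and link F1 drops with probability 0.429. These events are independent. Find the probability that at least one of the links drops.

P(none) = (1 − 0.249) × (1 − 0.429) = 0.751 × 0.571 = 0.428821
P(at least one) = 1 − 0.428821 = 0.571179

0.571179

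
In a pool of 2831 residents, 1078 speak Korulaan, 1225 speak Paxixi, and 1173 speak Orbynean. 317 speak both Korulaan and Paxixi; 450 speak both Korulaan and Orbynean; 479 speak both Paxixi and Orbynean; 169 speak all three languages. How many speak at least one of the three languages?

|union| = 1078 + 1225 + 1173 − 317 − 450 − 479 + 169 = 2399

2399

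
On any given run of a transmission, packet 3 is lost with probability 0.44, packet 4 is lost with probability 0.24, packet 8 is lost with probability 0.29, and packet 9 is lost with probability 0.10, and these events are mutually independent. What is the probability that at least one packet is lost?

P(none) = (1 − 0.44) × (1 − 0.24) × (1 − 0.29) × (1 − 0.10) = 0.56 × 0.76 × 0.71 × 0.90 = 0.2719584
P(at least one) = 1 − 0.2719584 = 0.7280416

0.7280416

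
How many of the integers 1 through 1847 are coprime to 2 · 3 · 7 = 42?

528

By inclusion–exclusion:
⌊1847/2⌋ + ⌊1847/3⌋ + ⌊1847/7⌋ − ⌊1847/6⌋ − ⌊1847/14⌋ − ⌊1847/21⌋ + ⌊1847/42⌋ = 923 + 615 + 263 − 307 − 131 − 87 + 43 = 1319
1847 − 1319 = 528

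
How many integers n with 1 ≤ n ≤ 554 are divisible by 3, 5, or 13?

280

⌊554/3⌋ + ⌊554/5⌋ + ⌊554/13⌋ − ⌊554/15⌋ − ⌊554/39⌋ − ⌊554/65⌋ + ⌊554/195⌋ = 184 + 110 + 42 − 36 − 14 − 8 + 2 = 280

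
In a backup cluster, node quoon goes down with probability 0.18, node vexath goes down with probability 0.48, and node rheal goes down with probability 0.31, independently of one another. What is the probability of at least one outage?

Since the events are independent, P(none) is the product of the individual non-occurrence probabilities.
P(none) = (1 − 0.18) × (1 − 0.48) × (1 − 0.31) = 0.82 × 0.52 × 0.69 = 0.294216
P(at least one) = 1 − 0.294216 = 0.705784

0.705784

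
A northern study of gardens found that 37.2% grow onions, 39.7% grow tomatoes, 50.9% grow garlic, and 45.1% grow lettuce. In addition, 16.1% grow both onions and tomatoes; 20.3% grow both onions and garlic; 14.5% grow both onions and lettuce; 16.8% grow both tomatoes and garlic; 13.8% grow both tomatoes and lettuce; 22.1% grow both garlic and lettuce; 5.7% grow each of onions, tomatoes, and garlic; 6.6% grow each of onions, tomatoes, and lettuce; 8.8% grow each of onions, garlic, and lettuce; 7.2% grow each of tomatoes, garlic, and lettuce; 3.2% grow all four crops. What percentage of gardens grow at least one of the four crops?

94.4%

P(≥1) = 37.2 + 39.7 + 50.9 + 45.1 − 16.1 − 20.3 − 14.5 − 16.8 − 13.8 − 22.1 + 5.7 + 6.6 + 8.8 + 7.2 − 3.2 = 94.4%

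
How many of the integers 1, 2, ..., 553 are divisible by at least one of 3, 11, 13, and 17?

Apply inclusion-exclusion:
⌊553/3⌋ + ⌊553/11⌋ + ⌊553/13⌋ + ⌊553/17⌋ − ⌊553/33⌋ − ⌊553/39⌋ − ⌊553/51⌋ − ⌊553/143⌋ − ⌊553/187⌋ − ⌊553/221⌋ + ⌊553/429⌋ + ⌊553/561⌋ + ⌊553/663⌋ + ⌊553/2431⌋ − ⌊553/7293⌋ = 184 + 50 + 42 + 32 − 16 − 14 − 10 − 3 − 2 − 2 + 1 + 0 + 0 + 0 − 0 = 262

262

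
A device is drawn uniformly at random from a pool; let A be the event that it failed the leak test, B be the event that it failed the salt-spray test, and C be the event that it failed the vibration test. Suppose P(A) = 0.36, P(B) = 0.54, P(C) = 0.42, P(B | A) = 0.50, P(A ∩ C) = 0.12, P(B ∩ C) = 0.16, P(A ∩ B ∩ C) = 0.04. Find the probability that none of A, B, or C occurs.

0.10

P(A ∩ B) = P(A)·P(B|A) = 0.36 × 0.50 = 0.18
Inclusion–exclusion gives
P(A ∪ B ∪ C) = 0.36 + 0.54 + 0.42 − 0.18 − 0.12 − 0.16 + 0.04 = 0.90
P(none) = 1 − 0.90 = 0.10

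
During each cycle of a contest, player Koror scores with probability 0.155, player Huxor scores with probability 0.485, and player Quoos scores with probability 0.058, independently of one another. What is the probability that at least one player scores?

Independence gives P(none) = ∏(1 − pᵢ).
P(none) = (1 − 0.155) × (1 − 0.485) × (1 − 0.058) = 0.845 × 0.515 × 0.942 = 0.40993485
P(at least one) = 1 − 0.40993485 = 0.59006515

0.59006515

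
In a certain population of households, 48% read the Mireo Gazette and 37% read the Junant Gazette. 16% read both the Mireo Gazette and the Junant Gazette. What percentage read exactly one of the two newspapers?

53%

P(exactly one) = 48 + 37 − 2·16 = 53%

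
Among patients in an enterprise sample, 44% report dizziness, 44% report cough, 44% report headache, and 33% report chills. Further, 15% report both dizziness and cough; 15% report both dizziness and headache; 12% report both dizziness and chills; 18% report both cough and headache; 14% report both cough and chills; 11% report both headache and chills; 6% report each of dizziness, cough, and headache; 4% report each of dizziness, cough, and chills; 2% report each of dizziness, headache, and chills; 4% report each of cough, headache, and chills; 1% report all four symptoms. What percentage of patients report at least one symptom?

Apply inclusion-exclusion:
P(union) = 44 + 44 + 44 + 33 − 15 − 15 − 12 − 18 − 14 − 11 + 6 + 4 + 2 + 4 − 1 = 95%

95%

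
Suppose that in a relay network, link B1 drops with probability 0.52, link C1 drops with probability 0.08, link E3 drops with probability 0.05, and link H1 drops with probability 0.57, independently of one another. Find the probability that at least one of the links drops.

0.8196064

P(none) = (1 − 0.52) × (1 − 0.08) × (1 − 0.05) × (1 − 0.57) = 0.48 × 0.92 × 0.95 × 0.43 = 0.1803936
P(at least one) = 1 − 0.1803936 = 0.8196064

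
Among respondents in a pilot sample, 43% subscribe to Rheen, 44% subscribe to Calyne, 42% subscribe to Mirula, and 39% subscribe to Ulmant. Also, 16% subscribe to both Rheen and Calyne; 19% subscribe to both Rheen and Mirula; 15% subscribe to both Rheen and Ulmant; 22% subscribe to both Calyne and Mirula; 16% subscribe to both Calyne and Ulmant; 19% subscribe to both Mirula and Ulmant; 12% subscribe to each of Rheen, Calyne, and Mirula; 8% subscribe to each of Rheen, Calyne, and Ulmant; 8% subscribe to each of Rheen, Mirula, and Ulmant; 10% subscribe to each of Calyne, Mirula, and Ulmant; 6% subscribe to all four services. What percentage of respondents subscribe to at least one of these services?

By inclusion-exclusion,
P(at least one) = 43 + 44 + 42 + 39 − 16 − 19 − 15 − 22 − 16 − 19 + 12 + 8 + 8 + 10 − 6 = 93%

93%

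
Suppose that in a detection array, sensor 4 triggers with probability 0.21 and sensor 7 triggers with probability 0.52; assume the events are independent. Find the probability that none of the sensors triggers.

Since the events are independent, P(none) is the product of the individual non-occurrence probabilities.
P(none) = (1 − 0.21) × (1 − 0.52) = 0.79 × 0.48 = 0.3792

0.3792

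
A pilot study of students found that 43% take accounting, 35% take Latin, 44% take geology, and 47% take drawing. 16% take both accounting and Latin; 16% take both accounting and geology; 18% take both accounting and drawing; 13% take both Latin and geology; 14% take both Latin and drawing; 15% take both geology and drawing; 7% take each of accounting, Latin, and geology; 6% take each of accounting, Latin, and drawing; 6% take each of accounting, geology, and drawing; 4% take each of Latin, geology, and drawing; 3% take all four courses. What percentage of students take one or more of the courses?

Inclusion–exclusion gives
P(at least one) = 43 + 35 + 44 + 47 − 16 − 16 − 18 − 13 − 14 − 15 + 7 + 6 + 6 + 4 − 3 = 97%

97%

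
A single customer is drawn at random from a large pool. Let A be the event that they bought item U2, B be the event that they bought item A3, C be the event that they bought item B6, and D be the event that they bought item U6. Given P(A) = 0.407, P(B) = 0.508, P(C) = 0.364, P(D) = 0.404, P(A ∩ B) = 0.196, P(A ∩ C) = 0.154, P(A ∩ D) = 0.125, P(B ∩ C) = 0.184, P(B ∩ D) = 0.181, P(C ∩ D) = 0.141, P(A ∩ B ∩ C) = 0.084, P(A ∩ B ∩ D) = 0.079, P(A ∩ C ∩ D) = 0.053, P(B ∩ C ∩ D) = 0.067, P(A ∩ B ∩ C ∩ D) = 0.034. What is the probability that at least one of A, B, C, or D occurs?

0.951

Using inclusion–exclusion:
P(A ∪ B ∪ C ∪ D) = 0.407 + 0.508 + 0.364 + 0.404 − 0.196 − 0.154 − 0.125 − 0.184 − 0.181 − 0.141 + 0.084 + 0.079 + 0.053 + 0.067 − 0.034 = 0.951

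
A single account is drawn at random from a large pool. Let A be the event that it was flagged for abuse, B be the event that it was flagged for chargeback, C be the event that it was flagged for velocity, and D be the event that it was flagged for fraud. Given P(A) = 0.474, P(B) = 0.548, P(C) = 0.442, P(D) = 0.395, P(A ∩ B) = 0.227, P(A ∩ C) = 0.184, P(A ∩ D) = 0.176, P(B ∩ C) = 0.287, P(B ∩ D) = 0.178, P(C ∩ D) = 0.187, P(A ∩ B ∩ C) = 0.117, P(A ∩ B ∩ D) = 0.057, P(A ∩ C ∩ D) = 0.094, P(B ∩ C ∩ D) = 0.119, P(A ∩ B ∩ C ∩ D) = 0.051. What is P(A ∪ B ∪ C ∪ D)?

0.956

By inclusion-exclusion,
P(A ∪ B ∪ C ∪ D) = 0.474 + 0.548 + 0.442 + 0.395 − 0.227 − 0.184 − 0.176 − 0.287 − 0.178 − 0.187 + 0.117 + 0.057 + 0.094 + 0.119 − 0.051 = 0.956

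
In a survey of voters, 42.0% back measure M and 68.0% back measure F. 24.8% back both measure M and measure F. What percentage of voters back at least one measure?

85.2%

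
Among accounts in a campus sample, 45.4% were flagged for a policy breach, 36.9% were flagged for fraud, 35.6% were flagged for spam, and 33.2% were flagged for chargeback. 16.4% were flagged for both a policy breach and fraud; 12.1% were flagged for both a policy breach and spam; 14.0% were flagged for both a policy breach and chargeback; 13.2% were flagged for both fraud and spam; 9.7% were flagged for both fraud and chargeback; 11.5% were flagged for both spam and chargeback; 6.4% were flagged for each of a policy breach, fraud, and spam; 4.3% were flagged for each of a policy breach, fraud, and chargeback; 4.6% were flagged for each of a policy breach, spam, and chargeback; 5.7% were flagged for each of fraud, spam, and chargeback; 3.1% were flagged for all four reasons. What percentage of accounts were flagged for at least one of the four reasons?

P(at least one) = 45.4 + 36.9 + 35.6 + 33.2 − 16.4 − 12.1 − 14.0 − 13.2 − 9.7 − 11.5 + 6.4 + 4.3 + 4.6 + 5.7 − 3.1 = 92.1%

92.1%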